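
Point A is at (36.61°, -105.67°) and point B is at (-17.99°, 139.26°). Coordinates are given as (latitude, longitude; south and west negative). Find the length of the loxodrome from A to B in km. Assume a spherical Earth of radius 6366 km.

13537 km

Δψ = ln[tan(π/4+φ₂/2)/tan(π/4+φ₁/2)] = -1.0068;  Δφ = -0.9529 rad,  Δλ = -2.0084 rad
q = Δφ/Δψ = 0.9465
d = R·√(Δφ² + q²Δλ²) = 6366·2.12648 = 13537 km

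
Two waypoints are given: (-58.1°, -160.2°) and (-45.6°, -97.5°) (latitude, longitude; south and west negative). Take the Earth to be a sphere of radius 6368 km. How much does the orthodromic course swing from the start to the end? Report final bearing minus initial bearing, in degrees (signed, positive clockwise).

At departure: θ₁ = atan2(sin Δλ cos φ₂, cos φ₁ sin φ₂ − sin φ₁ cos φ₂ cos Δλ) = 99.60°
At arrival: θ₂ = atan2(sin Δλ cos φ₁, −cos φ₂ sin φ₁ + sin φ₂ cos φ₁ cos Δλ) = 48.13°
Δθ = θ₂ − θ₁ = -51.5°

-51.5°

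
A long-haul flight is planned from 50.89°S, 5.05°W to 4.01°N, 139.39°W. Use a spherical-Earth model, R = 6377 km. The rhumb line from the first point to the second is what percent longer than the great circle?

7.7%

Great circle: σ = 2.0876 rad → d_gc = Rσ = 13312.3 km
Rhumb: Δφ = +0.9582, Δλ = -2.3447, Δψ = +1.1051, q = Δφ/Δψ = 0.8670 → d_rh = R√(Δφ²+q²Δλ²) = 14331.8 km
Excess = (14331.8 − 13312.3) / 13312.3 = 1019.5 / 13312.3 = 7.66% ≈ 7.7%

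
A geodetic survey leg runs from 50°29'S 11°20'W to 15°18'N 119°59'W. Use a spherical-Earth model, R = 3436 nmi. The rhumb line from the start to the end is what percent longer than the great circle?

2.8%

Great circle: σ = 1.9821 rad → d_gc = Rσ = 6810.6 nmi
Rhumb: Δφ = +1.1481, Δλ = -1.8963, Δψ = +1.2941, q = Δφ/Δψ = 0.8872 → d_rh = R√(Δφ²+q²Δλ²) = 6998.4 nmi
Excess = (6998.4 − 6810.6) / 6810.6 = 187.8 / 6810.6 = 2.76% ≈ 2.8%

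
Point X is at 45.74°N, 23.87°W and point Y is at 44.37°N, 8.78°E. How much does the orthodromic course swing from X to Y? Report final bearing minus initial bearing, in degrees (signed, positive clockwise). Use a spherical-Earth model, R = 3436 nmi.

At departure: θ₁ = atan2(sin Δλ cos φ₂, cos φ₁ sin φ₂ − sin φ₁ cos φ₂ cos Δλ) = 81.59°
At arrival: θ₂ = atan2(sin Δλ cos φ₁, −cos φ₂ sin φ₁ + sin φ₂ cos φ₁ cos Δλ) = 105.02°
Δθ = θ₂ − θ₁ = +23.4°

+23.4°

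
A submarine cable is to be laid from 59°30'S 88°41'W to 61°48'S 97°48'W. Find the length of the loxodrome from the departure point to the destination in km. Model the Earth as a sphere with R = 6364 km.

Rhumb course C = atan2(Δλ, Δψ) with Δψ = ln[tan(π/4+φ₂/2)/tan(π/4+φ₁/2)] = -0.0819, Δλ = -0.1591 → C = 242.75°
d = R·|Δφ| / |cos C| = 6364·0.04014 / 0.45783 = 558 km

558 km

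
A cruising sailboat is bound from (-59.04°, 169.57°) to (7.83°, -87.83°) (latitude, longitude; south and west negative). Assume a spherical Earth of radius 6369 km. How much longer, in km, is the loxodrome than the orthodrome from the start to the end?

489 km

Great circle: cos σ = sin φ₁ sin φ₂ + cos φ₁ cos φ₂ cos Δλ,  σ = 1.8008 rad → d_gc = 11469.4 km
Rhumb line: Δψ = +1.4210, q = Δφ/Δψ = 0.8213, d_rh = R√(Δφ²+q²Δλ²) = 11958.1 km
Excess = 11958.1 − 11469.4 = 488.7 ≈ 489 km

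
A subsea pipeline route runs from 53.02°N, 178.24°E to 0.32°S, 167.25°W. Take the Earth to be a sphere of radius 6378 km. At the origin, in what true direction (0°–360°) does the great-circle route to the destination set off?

162.1°

θ = atan2( sin Δλ·cos φ₂ ,  cos φ₁ sin φ₂ − sin φ₁ cos φ₂ cos Δλ )
  = atan2(+0.2505, -0.7767) = 162.12°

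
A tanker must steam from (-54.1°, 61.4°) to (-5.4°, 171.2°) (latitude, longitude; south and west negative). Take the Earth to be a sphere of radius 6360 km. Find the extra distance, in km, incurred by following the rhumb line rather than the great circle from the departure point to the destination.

630 km

Great circle: cos σ = sin φ₁ sin φ₂ + cos φ₁ cos φ₂ cos Δλ,  σ = 1.6926 rad → d_gc = 10765.0 km
Rhumb line: Δψ = +1.0328, q = Δφ/Δψ = 0.8230, d_rh = R√(Δφ²+q²Δλ²) = 11394.9 km
Excess = 11394.9 − 10765.0 = 629.9 ≈ 630 km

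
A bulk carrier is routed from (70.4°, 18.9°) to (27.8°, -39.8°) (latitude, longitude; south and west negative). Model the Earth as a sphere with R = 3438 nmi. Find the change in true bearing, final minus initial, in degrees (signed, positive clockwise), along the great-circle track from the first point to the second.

-49.0°

At departure: θ₁ = atan2(sin Δλ cos φ₂, cos φ₁ sin φ₂ − sin φ₁ cos φ₂ cos Δλ) = 249.91°
At arrival: θ₂ = atan2(sin Δλ cos φ₁, −cos φ₂ sin φ₁ + sin φ₂ cos φ₁ cos Δλ) = 200.86°
Δθ = θ₂ − θ₁ = -49.0°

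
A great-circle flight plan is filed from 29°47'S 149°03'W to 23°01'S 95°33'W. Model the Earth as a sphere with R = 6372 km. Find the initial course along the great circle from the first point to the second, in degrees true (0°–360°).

95.2°

θ = atan2( sin Δλ·cos φ₂ ,  cos φ₁ sin φ₂ − sin φ₁ cos φ₂ cos Δλ )
  = atan2(+0.7399, -0.0674) = 95.21°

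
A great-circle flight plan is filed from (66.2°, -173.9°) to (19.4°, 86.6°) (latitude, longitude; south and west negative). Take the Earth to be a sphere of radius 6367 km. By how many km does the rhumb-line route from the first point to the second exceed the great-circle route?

Great circle: cos σ = sin φ₁ sin φ₂ + cos φ₁ cos φ₂ cos Δλ,  σ = 1.3273 rad → d_gc = 8450.96 km
Rhumb line: Δψ = -1.2119, q = Δφ/Δψ = 0.6740, d_rh = R√(Δφ²+q²Δλ²) = 9087.53 km
Excess = 9087.53 − 8450.96 = 636.57 ≈ 637 km

637 km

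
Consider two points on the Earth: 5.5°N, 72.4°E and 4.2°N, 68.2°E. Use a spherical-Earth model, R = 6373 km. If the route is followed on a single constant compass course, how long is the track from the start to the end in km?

Δψ = ln[tan(π/4+φ₂/2)/tan(π/4+φ₁/2)] = -0.0228;  Δφ = -0.0227 rad,  Δλ = -0.0733 rad
q = Δφ/Δψ = 0.9964
d = R·√(Δφ² + q²Δλ²) = 6373·0.07648 = 487 km

487 km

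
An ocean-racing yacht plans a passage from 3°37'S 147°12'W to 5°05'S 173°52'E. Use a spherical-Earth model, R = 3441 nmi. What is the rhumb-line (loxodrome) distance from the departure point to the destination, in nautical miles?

2333 nmi

Δψ = ln[tan(π/4+φ₂/2)/tan(π/4+φ₁/2)] = -0.0257;  Δφ = -0.0256 rad,  Δλ = -0.6795 rad
q = Δφ/Δψ = 0.9971
d = R·√(Δφ² + q²Δλ²) = 3441·0.67802 = 2333 nmi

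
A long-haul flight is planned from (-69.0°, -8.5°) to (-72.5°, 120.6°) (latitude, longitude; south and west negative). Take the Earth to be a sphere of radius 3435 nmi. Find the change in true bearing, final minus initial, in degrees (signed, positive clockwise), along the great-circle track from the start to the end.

At departure: θ₁ = atan2(sin Δλ cos φ₂, cos φ₁ sin φ₂ − sin φ₁ cos φ₂ cos Δλ) = 155.78°
At arrival: θ₂ = atan2(sin Δλ cos φ₁, −cos φ₂ sin φ₁ + sin φ₂ cos φ₁ cos Δλ) = 29.27°
Δθ = θ₂ − θ₁ = -126.5°

-126.5°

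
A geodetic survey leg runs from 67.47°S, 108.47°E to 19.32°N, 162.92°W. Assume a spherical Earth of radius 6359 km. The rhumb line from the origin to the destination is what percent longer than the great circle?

Great circle: σ = 1.8722 rad → d_gc = Rσ = 11905.1 km
Rhumb: Δφ = +1.5148, Δλ = +1.5465, Δψ = +1.9573, q = Δφ/Δψ = 0.7739 → d_rh = R√(Δφ²+q²Δλ²) = 12276.4 km
Excess = (12276.4 − 11905.1) / 11905.1 = 371.3 / 11905.1 = 3.12% ≈ 3.1%

3.1%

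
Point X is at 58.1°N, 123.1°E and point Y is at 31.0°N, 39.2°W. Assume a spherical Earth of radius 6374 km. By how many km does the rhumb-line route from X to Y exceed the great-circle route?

2888 km

Great circle: cos σ = sin φ₁ sin φ₂ + cos φ₁ cos φ₂ cos Δλ,  σ = 1.5651 rad → d_gc = 9975.7 km
Rhumb line: Δψ = -0.6829, q = Δφ/Δψ = 0.6926, d_rh = R√(Δφ²+q²Δλ²) = 12863.7 km
Excess = 12863.7 − 9975.7 = 2888.0 ≈ 2888 km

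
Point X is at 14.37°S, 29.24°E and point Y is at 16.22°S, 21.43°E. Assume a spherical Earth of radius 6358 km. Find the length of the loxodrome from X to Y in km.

Rhumb course C = atan2(Δλ, Δψ) with Δψ = ln[tan(π/4+φ₂/2)/tan(π/4+φ₁/2)] = -0.0335, Δλ = -0.1363 → C = 256.20°
d = R·|Δφ| / |cos C| = 6358·0.03229 / 0.23850 = 861 km

861 km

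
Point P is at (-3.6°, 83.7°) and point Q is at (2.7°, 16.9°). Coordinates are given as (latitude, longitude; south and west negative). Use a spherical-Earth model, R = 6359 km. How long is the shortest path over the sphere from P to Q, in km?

7443 km

cos σ = sin φ₁ sin φ₂ + cos φ₁ cos φ₂ cos Δλ
      = sin(-3.60°)sin(2.70°) + cos(-3.60°)cos(2.70°)cos(-66.80°) = 0.3898
σ = 67.060° → d = Rσ = 6359·1.17041 = 7443 km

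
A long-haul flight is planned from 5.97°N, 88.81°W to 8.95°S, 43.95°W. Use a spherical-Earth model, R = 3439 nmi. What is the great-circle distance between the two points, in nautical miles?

Haversine: a = sin²(Δφ/2)+cos φ₁ cos φ₂ sin²(Δλ/2) = 0.15989;  σ = 2·atan2(√a,√(1−a))
σ = 47.139° → d = Rσ = 3439·0.82273 = 2829 nmi

2829 nmi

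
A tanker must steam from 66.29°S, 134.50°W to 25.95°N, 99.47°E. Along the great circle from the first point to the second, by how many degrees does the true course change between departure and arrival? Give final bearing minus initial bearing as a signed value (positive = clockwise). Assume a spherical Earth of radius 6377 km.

+88.7°

At departure: θ₁ = atan2(sin Δλ cos φ₂, cos φ₁ sin φ₂ − sin φ₁ cos φ₂ cos Δλ) = 247.02°
At arrival: θ₂ = atan2(sin Δλ cos φ₁, −cos φ₂ sin φ₁ + sin φ₂ cos φ₁ cos Δλ) = 335.69°
Δθ = θ₂ − θ₁ = +88.7°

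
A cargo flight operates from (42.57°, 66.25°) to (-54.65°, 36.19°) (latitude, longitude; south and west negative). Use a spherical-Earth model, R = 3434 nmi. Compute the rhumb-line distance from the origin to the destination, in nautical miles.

Δψ = ln[tan(π/4+φ₂/2)/tan(π/4+φ₁/2)] = -1.9662;  Δφ = -1.6968 rad,  Δλ = -0.5246 rad
q = Δφ/Δψ = 0.8630
d = R·√(Δφ² + q²Δλ²) = 3434·1.75617 = 6031 nmi

6031 nmi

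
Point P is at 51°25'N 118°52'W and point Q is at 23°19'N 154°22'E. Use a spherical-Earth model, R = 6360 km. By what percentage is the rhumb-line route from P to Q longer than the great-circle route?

Great circle: σ = 1.2221 rad → d_gc = Rσ = 7772.3 km
Rhumb: Δφ = -0.4904, Δλ = -1.5144, Δψ = -0.6311, q = Δφ/Δψ = 0.7772 → d_rh = R√(Δφ²+q²Δλ²) = 8109.1 km
Excess = (8109.1 − 7772.3) / 7772.3 = 336.8 / 7772.3 = 4.33% ≈ 4.3%

4.3%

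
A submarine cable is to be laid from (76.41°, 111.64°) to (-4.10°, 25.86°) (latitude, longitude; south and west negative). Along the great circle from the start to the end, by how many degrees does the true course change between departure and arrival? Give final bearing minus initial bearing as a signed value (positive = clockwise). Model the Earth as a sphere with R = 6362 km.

-71.4°

At departure: θ₁ = atan2(sin Δλ cos φ₂, cos φ₁ sin φ₂ − sin φ₁ cos φ₂ cos Δλ) = 264.94°
At arrival: θ₂ = atan2(sin Δλ cos φ₁, −cos φ₂ sin φ₁ + sin φ₂ cos φ₁ cos Δλ) = 193.57°
Δθ = θ₂ − θ₁ = -71.4°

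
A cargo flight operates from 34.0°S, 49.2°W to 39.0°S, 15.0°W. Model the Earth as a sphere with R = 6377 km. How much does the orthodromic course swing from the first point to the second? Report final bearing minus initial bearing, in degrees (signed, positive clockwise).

Initial bearing θ₁ = atan2(sin Δλ cos φ₂, cos φ₁ sin φ₂ − sin φ₁ cos φ₂ cos Δλ) = 110.38°
Final bearing θ₂ = (initial bearing from the destination back to the start) + 180° = 89.62°
Δθ = θ₂ − θ₁ = -20.8°

-20.8°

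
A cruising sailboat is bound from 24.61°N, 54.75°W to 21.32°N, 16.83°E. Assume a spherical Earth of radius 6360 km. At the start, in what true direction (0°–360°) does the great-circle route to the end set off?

76.8°

θ = atan2( sin Δλ·cos φ₂ ,  cos φ₁ sin φ₂ − sin φ₁ cos φ₂ cos Δλ )
  = atan2(+0.8838, +0.2080) = 76.76°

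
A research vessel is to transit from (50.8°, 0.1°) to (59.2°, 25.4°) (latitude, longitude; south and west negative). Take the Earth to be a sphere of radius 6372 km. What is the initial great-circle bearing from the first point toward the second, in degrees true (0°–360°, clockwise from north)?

49.9°

θ = atan2( sin Δλ·cos φ₂ ,  cos φ₁ sin φ₂ − sin φ₁ cos φ₂ cos Δλ )
  = atan2(+0.2188, +0.1841) = 49.92°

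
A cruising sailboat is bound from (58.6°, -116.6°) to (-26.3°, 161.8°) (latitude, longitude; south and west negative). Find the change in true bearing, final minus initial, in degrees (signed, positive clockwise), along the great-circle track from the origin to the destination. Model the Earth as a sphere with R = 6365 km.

-36.0°

At departure: θ₁ = atan2(sin Δλ cos φ₂, cos φ₁ sin φ₂ − sin φ₁ cos φ₂ cos Δλ) = 248.88°
At arrival: θ₂ = atan2(sin Δλ cos φ₁, −cos φ₂ sin φ₁ + sin φ₂ cos φ₁ cos Δλ) = 212.83°
Δθ = θ₂ − θ₁ = -36.0°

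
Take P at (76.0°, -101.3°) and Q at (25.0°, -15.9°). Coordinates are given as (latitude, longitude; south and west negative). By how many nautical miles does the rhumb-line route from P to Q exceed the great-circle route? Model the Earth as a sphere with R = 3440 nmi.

Great circle: cos σ = sin φ₁ sin φ₂ + cos φ₁ cos φ₂ cos Δλ,  σ = 1.1289 rad → d_gc = 3883.4 nmi
Rhumb line: Δψ = -1.6464, q = Δφ/Δψ = 0.5406, d_rh = R√(Δφ²+q²Δλ²) = 4130.4 nmi
Excess = 4130.4 − 3883.4 = 247.0 ≈ 247 nmi

247 nmi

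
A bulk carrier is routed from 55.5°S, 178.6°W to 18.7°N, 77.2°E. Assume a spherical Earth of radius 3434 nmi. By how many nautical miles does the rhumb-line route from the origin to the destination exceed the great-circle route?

Great circle: cos σ = sin φ₁ sin φ₂ + cos φ₁ cos φ₂ cos Δλ,  σ = 1.9778 rad → d_gc = 6791.7 nmi
Rhumb line: Δψ = +1.5019, q = Δφ/Δψ = 0.8623, d_rh = R√(Δφ²+q²Δλ²) = 6984.0 nmi
Excess = 6984.0 − 6791.7 = 192.3 ≈ 192 nmi

192 nmi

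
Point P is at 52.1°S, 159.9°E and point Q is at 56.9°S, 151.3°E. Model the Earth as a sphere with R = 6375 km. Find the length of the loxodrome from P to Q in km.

770 km

Δψ = ln[tan(π/4+φ₂/2)/tan(π/4+φ₁/2)] = -0.1445;  Δφ = -0.0838 rad,  Δλ = -0.1501 rad
q = Δφ/Δψ = 0.5799
d = R·√(Δφ² + q²Δλ²) = 6375·0.12080 = 770 km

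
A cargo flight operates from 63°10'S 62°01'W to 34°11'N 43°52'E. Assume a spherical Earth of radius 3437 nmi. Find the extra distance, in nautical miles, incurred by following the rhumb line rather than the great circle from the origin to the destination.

205 nmi

Great circle: cos σ = sin φ₁ sin φ₂ + cos φ₁ cos φ₂ cos Δλ,  σ = 2.2187 rad → d_gc = 7625.8 nmi
Rhumb line: Δψ = +2.0687, q = Δφ/Δψ = 0.8213, d_rh = R√(Δφ²+q²Δλ²) = 7830.5 nmi
Excess = 7830.5 − 7625.8 = 204.7 ≈ 205 nmi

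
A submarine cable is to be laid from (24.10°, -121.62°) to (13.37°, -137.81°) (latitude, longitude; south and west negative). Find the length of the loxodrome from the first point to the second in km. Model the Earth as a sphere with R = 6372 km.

Δψ = ln[tan(π/4+φ₂/2)/tan(π/4+φ₁/2)] = -0.1981;  Δφ = -0.1873 rad,  Δλ = -0.2826 rad
q = Δφ/Δψ = 0.9453
d = R·√(Δφ² + q²Δλ²) = 6372·0.32622 = 2079 km

2079 km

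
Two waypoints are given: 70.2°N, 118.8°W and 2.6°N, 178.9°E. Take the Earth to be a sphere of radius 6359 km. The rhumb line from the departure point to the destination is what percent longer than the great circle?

2.3%

Great circle: σ = 1.3695 rad → d_gc = Rσ = 8708.4 km
Rhumb: Δφ = -1.1798, Δλ = -1.0873, Δψ = -1.7003, q = Δφ/Δψ = 0.6939 → d_rh = R√(Δφ²+q²Δλ²) = 8905.6 km
Excess = (8905.6 − 8708.4) / 8708.4 = 197.2 / 8708.4 = 2.26% ≈ 2.3%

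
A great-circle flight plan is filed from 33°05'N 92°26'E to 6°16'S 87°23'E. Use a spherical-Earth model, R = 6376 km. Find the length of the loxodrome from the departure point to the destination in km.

Rhumb course C = atan2(Δλ, Δψ) with Δψ = ln[tan(π/4+φ₂/2)/tan(π/4+φ₁/2)] = -0.7221, Δλ = -0.0881 → C = 186.96°
d = R·|Δφ| / |cos C| = 6376·0.68679 / 0.99263 = 4411 km

4411 km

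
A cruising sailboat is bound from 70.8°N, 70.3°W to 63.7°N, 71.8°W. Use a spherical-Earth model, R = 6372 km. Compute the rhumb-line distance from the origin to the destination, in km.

792 km

Δψ = ln[tan(π/4+φ₂/2)/tan(π/4+φ₁/2)] = -0.3230;  Δφ = -0.1239 rad,  Δλ = -0.0262 rad
q = Δφ/Δψ = 0.3836
d = R·√(Δφ² + q²Δλ²) = 6372·0.12432 = 792 km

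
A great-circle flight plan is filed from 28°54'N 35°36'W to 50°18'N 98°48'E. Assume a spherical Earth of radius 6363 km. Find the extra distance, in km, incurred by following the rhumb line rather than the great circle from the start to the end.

Great circle: cos σ = sin φ₁ sin φ₂ + cos φ₁ cos φ₂ cos Δλ,  σ = 1.5902 rad → d_gc = 10118.6 km
Rhumb line: Δψ = +0.4916, q = Δφ/Δψ = 0.7598, d_rh = R√(Δφ²+q²Δλ²) = 11586.6 km
Excess = 11586.6 − 10118.6 = 1468.0 ≈ 1468 km

1468 km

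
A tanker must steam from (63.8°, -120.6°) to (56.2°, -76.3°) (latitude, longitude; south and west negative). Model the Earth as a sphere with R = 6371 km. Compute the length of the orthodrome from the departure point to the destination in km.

cos σ = sin φ₁ sin φ₂ + cos φ₁ cos φ₂ cos Δλ
      = sin(63.80°)sin(56.20°) + cos(63.80°)cos(56.20°)cos(44.30°) = 0.9214
σ = 22.870° → d = Rσ = 6371·0.39916 = 2543 km

2543 km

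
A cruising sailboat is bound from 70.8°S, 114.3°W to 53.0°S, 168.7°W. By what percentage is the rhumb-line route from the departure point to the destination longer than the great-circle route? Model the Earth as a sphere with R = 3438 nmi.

3.0%

Great circle: σ = 0.5168 rad → d_gc = Rσ = 1776.6 nmi
Rhumb: Δφ = +0.3107, Δλ = -0.9495, Δψ = +0.6822, q = Δφ/Δψ = 0.4554 → d_rh = R√(Δφ²+q²Δλ²) = 1830.4 nmi
Excess = (1830.4 − 1776.6) / 1776.6 = 53.8 / 1776.6 = 3.03% ≈ 3.0%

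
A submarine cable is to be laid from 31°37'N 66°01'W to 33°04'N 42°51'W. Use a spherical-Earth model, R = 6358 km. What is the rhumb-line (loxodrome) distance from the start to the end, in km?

2178 km

Δψ = ln[tan(π/4+φ₂/2)/tan(π/4+φ₁/2)] = +0.0300;  Δφ = +0.0253 rad,  Δλ = +0.4043 rad
q = Δφ/Δψ = 0.8448
d = R·√(Δφ² + q²Δλ²) = 6358·0.34253 = 2178 km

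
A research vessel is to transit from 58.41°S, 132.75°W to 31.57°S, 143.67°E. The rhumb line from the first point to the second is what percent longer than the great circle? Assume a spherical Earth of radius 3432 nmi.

Great circle: σ = 1.0520 rad → d_gc = Rσ = 3610.3 nmi
Rhumb: Δφ = +0.4684, Δλ = -1.4587, Δψ = +0.6815, q = Δφ/Δψ = 0.6873 → d_rh = R√(Δφ²+q²Δλ²) = 3798.1 nmi
Excess = (3798.1 − 3610.3) / 3610.3 = 187.8 / 3610.3 = 5.20% ≈ 5.2%

5.2%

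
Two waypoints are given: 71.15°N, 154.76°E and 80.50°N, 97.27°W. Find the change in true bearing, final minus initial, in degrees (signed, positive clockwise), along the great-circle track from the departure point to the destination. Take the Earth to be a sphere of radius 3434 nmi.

+106.5°

At departure: θ₁ = atan2(sin Δλ cos φ₂, cos φ₁ sin φ₂ − sin φ₁ cos φ₂ cos Δλ) = 23.17°
At arrival: θ₂ = atan2(sin Δλ cos φ₁, −cos φ₂ sin φ₁ + sin φ₂ cos φ₁ cos Δλ) = 129.63°
Δθ = θ₂ − θ₁ = +106.5°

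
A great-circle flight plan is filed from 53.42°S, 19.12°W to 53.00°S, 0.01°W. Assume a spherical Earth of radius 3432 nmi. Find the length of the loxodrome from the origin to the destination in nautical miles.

Δψ = ln[tan(π/4+φ₂/2)/tan(π/4+φ₁/2)] = +0.0122;  Δφ = +0.0073 rad,  Δλ = +0.3335 rad
q = Δφ/Δψ = 0.5989
d = R·√(Δφ² + q²Δλ²) = 3432·0.19988 = 686 nmi

686 nmi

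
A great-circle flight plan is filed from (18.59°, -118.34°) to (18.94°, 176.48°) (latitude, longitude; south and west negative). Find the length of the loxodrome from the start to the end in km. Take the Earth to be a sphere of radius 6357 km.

6847 km

Δψ = ln[tan(π/4+φ₂/2)/tan(π/4+φ₁/2)] = +0.0065;  Δφ = +0.0061 rad,  Δλ = -1.1376 rad
q = Δφ/Δψ = 0.9468
d = R·√(Δφ² + q²Δλ²) = 6357·1.07715 = 6847 km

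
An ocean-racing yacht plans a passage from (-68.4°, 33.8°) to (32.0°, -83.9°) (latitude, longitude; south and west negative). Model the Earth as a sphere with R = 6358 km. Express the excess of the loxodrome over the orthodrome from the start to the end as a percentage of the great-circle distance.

Great circle: σ = 2.2625 rad → d_gc = Rσ = 14384.8 km
Rhumb: Δφ = +1.7523, Δλ = -2.0543, Δψ = +2.2468, q = Δφ/Δψ = 0.7799 → d_rh = R√(Δφ²+q²Δλ²) = 15096.1 km
Excess = (15096.1 − 14384.8) / 14384.8 = 711.3 / 14384.8 = 4.94% ≈ 4.9%

4.9%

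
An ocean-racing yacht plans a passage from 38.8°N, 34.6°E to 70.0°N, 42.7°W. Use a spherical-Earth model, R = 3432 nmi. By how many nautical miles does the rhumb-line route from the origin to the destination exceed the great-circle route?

Great circle: cos σ = sin φ₁ sin φ₂ + cos φ₁ cos φ₂ cos Δλ,  σ = 0.8666 rad → d_gc = 2974.2 nmi
Rhumb line: Δψ = +0.9996, q = Δφ/Δψ = 0.5448, d_rh = R√(Δφ²+q²Δλ²) = 3139.3 nmi
Excess = 3139.3 − 2974.2 = 165.1 ≈ 165 nmi

165 nmi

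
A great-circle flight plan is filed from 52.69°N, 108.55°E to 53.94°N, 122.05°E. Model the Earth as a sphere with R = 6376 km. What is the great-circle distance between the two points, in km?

907 km

cos σ = sin φ₁ sin φ₂ + cos φ₁ cos φ₂ cos Δλ
      = sin(52.69°)sin(53.94°) + cos(52.69°)cos(53.94°)cos(13.50°) = 0.9899
σ = 8.149° → d = Rσ = 6376·0.14222 = 907 km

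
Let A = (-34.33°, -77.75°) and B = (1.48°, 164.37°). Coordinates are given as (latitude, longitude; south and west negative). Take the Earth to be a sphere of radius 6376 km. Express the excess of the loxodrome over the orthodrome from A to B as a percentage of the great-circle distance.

Great circle: σ = 1.9830 rad → d_gc = Rσ = 12643.4 km
Rhumb: Δφ = +0.6250, Δλ = -2.0574, Δψ = +0.6645, q = Δφ/Δψ = 0.9406 → d_rh = R√(Δφ²+q²Δλ²) = 12966.6 km
Excess = (12966.6 − 12643.4) / 12643.4 = 323.2 / 12643.4 = 2.56% ≈ 2.6%

2.6%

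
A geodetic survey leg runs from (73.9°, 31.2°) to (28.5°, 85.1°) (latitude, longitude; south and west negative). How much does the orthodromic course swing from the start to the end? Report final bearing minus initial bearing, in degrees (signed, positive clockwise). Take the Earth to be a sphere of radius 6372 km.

Initial bearing θ₁ = atan2(sin Δλ cos φ₂, cos φ₁ sin φ₂ − sin φ₁ cos φ₂ cos Δλ) = 117.22°
Final bearing θ₂ = (initial bearing from the destination back to the start) + 180° = 163.70°
Δθ = θ₂ − θ₁ = +46.5°

+46.5°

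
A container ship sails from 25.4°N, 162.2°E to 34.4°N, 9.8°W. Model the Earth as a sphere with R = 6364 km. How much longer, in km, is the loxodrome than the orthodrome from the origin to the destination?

Great circle: cos σ = sin φ₁ sin φ₂ + cos φ₁ cos φ₂ cos Δλ,  σ = 2.0895 rad → d_gc = 13297.7 km
Rhumb line: Δψ = +0.1815, q = Δφ/Δψ = 0.8654, d_rh = R√(Δφ²+q²Δλ²) = 16563.5 km
Excess = 16563.5 − 13297.7 = 3265.8 ≈ 3266 km

3266 km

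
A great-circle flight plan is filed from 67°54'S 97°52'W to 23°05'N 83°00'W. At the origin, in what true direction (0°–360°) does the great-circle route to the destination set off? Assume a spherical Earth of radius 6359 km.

13.7°

θ = atan2( sin Δλ·cos φ₂ ,  cos φ₁ sin φ₂ − sin φ₁ cos φ₂ cos Δλ )
  = atan2(+0.2360, +0.9713) = 13.66°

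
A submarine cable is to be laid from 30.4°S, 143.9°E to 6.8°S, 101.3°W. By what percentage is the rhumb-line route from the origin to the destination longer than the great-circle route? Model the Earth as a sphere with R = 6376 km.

2.8%

Great circle: σ = 1.8748 rad → d_gc = Rσ = 11953.6 km
Rhumb: Δφ = +0.4119, Δλ = +2.0036, Δψ = +0.4384, q = Δφ/Δψ = 0.9395 → d_rh = R√(Δφ²+q²Δλ²) = 12286.3 km
Excess = (12286.3 − 11953.6) / 11953.6 = 332.7 / 11953.6 = 2.78% ≈ 2.8%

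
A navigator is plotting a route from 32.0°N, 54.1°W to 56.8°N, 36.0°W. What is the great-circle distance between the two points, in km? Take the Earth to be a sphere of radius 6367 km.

Haversine: a = sin²(Δφ/2)+cos φ₁ cos φ₂ sin²(Δλ/2) = 0.05760;  σ = 2·atan2(√a,√(1−a))
σ = 27.773° → d = Rσ = 6367·0.48473 = 3086 km

3086 km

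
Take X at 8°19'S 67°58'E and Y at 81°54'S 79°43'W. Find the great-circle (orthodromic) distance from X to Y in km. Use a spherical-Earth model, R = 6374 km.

Haversine: a = sin²(Δφ/2)+cos φ₁ cos φ₂ sin²(Δλ/2) = 0.48731;  σ = 2·atan2(√a,√(1−a))
σ = 88.546° → d = Rσ = 6374·1.54542 = 9850 km

9850 km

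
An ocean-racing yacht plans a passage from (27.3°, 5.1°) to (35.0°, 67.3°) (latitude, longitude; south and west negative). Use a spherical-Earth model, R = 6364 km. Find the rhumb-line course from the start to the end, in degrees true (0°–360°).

Meridional parts: M(φ₁)=+0.4956, M(φ₂)=+0.6528 → ΔM = +0.1572;  Δλ = +1.0856 rad
tan C = Δλ / ΔM = +6.9042 → C = 81.76°

81.8°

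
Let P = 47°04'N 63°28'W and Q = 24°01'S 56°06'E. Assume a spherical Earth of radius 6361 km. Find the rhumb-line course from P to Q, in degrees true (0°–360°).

Meridional parts: M(φ₁)=+0.9333, M(φ₂)=-0.4320 → ΔM = -1.3654;  Δλ = +2.0868 rad
tan C = Δλ / ΔM = -1.5284 → C = 123.20°

123.2°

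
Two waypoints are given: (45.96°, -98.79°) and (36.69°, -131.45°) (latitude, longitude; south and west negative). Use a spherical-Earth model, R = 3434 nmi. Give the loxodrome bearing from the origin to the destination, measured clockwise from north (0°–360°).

Meridional parts: M(φ₁)=+0.9053, M(φ₂)=+0.6892 → ΔM = -0.2160;  Δλ = -0.5700 rad
tan C = Δλ / ΔM = +2.6385 → C = 249.24°

249.2°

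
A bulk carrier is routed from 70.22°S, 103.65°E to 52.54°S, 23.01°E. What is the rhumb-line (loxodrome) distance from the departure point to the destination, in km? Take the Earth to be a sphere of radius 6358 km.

4592 km

Rhumb course C = atan2(Δλ, Δψ) with Δψ = ln[tan(π/4+φ₂/2)/tan(π/4+φ₁/2)] = +0.6651, Δλ = -1.4074 → C = 295.29°
d = R·|Δφ| / |cos C| = 6358·0.30857 / 0.42728 = 4592 km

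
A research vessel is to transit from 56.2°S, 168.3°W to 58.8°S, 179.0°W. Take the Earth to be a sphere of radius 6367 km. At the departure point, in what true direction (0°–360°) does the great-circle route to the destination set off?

N = sin Δλ·cos φ₂ = -0.0962;  D = cos φ₁ sin φ₂ − sin φ₁ cos φ₂ cos Δλ = -0.0528
initial course = atan2(N, D) = 241.21°

241.2°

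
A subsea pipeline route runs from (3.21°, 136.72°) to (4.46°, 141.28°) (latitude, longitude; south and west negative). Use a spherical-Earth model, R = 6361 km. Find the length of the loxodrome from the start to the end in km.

524 km

Δψ = ln[tan(π/4+φ₂/2)/tan(π/4+φ₁/2)] = +0.0219;  Δφ = +0.0218 rad,  Δλ = +0.0796 rad
q = Δφ/Δψ = 0.9977
d = R·√(Δφ² + q²Δλ²) = 6361·0.08235 = 524 km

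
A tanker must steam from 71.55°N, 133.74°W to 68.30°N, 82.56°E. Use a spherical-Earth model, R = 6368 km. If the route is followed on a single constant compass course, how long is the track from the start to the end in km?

Δψ = ln[tan(π/4+φ₂/2)/tan(π/4+φ₁/2)] = -0.1656;  Δφ = -0.0567 rad,  Δλ = -2.5080 rad
q = Δφ/Δψ = 0.3425
d = R·√(Δφ² + q²Δλ²) = 6368·0.86091 = 5482 km

5482 km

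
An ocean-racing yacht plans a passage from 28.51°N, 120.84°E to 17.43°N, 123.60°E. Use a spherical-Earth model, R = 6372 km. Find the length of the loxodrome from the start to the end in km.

1264 km

Δψ = ln[tan(π/4+φ₂/2)/tan(π/4+φ₁/2)] = -0.2105;  Δφ = -0.1934 rad,  Δλ = +0.0482 rad
q = Δφ/Δψ = 0.9188
d = R·√(Δφ² + q²Δλ²) = 6372·0.19838 = 1264 km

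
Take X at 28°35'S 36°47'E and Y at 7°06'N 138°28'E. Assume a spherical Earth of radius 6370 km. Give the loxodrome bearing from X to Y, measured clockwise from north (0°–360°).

Δψ = ln[tan(π/4+φ₂/2)/tan(π/4+φ₁/2)] = +0.6452
Δλ = +1.7747 rad (taken the short way round)
course = atan2(Δλ, Δψ) = 70.02°

70.0°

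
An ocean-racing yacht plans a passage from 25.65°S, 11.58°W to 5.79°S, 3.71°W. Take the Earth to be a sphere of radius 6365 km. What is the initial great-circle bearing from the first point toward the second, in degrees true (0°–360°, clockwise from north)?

N = sin Δλ·cos φ₂ = +0.1362;  D = cos φ₁ sin φ₂ − sin φ₁ cos φ₂ cos Δλ = +0.3357
initial course = atan2(N, D) = 22.09°

22.1°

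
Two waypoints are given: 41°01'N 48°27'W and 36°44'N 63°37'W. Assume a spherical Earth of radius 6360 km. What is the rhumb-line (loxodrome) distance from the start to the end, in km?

1394 km

Δψ = ln[tan(π/4+φ₂/2)/tan(π/4+φ₁/2)] = -0.0961;  Δφ = -0.0748 rad,  Δλ = -0.2647 rad
q = Δφ/Δψ = 0.7781
d = R·√(Δφ² + q²Δλ²) = 6360·0.21912 = 1394 km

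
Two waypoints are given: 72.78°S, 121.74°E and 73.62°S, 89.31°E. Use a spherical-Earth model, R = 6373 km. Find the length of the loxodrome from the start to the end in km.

1047 km

Δψ = ln[tan(π/4+φ₂/2)/tan(π/4+φ₁/2)] = -0.0507;  Δφ = -0.0147 rad,  Δλ = -0.5660 rad
q = Δφ/Δψ = 0.2890
d = R·√(Δφ² + q²Δλ²) = 6373·0.16422 = 1047 km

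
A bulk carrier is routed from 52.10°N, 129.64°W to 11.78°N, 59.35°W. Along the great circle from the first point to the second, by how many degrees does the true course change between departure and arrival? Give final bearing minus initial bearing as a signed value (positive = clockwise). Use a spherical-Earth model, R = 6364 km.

+43.3°

At departure: θ₁ = atan2(sin Δλ cos φ₂, cos φ₁ sin φ₂ − sin φ₁ cos φ₂ cos Δλ) = 98.34°
At arrival: θ₂ = atan2(sin Δλ cos φ₁, −cos φ₂ sin φ₁ + sin φ₂ cos φ₁ cos Δλ) = 141.62°
Δθ = θ₂ − θ₁ = +43.3°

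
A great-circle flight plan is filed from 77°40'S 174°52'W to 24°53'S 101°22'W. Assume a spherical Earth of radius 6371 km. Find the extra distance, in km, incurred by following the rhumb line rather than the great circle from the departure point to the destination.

Great circle: cos σ = sin φ₁ sin φ₂ + cos φ₁ cos φ₂ cos Δλ,  σ = 1.0859 rad → d_gc = 6918.4 km
Rhumb line: Δψ = +1.7766, q = Δφ/Δψ = 0.5186, d_rh = R√(Δφ²+q²Δλ²) = 7239.4 km
Excess = 7239.4 − 6918.4 = 321.0 ≈ 321 km

321 km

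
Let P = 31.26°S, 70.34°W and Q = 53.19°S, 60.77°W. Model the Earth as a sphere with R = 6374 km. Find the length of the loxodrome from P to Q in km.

2560 km

Rhumb course C = atan2(Δλ, Δψ) with Δψ = ln[tan(π/4+φ₂/2)/tan(π/4+φ₁/2)] = -0.5255, Δλ = +0.1670 → C = 162.37°
d = R·|Δφ| / |cos C| = 6374·0.38275 / 0.95302 = 2560 km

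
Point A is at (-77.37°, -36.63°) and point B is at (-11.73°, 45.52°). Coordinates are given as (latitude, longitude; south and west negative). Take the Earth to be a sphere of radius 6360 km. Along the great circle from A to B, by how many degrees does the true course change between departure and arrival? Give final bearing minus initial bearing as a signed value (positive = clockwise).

Initial bearing θ₁ = atan2(sin Δλ cos φ₂, cos φ₁ sin φ₂ − sin φ₁ cos φ₂ cos Δλ) = 84.93°
Final bearing θ₂ = (initial bearing from the destination back to the start) + 180° = 12.85°
Δθ = θ₂ − θ₁ = -72.1°

-72.1°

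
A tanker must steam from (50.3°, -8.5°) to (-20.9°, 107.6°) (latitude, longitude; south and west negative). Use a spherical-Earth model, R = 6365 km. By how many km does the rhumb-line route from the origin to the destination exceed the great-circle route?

363 km

Great circle: cos σ = sin φ₁ sin φ₂ + cos φ₁ cos φ₂ cos Δλ,  σ = 2.1377 rad → d_gc = 13606.3 km
Rhumb line: Δψ = -1.3920, q = Δφ/Δψ = 0.8927, d_rh = R√(Δφ²+q²Δλ²) = 13969.1 km
Excess = 13969.1 − 13606.3 = 362.8 ≈ 363 km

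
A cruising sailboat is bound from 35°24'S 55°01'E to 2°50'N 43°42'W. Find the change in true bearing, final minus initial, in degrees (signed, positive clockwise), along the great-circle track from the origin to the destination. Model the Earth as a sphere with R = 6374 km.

+38.1°

Initial bearing θ₁ = atan2(sin Δλ cos φ₂, cos φ₁ sin φ₂ − sin φ₁ cos φ₂ cos Δλ) = 267.25°
Final bearing θ₂ = (initial bearing from the destination back to the start) + 180° = 305.39°
Δθ = θ₂ − θ₁ = +38.1°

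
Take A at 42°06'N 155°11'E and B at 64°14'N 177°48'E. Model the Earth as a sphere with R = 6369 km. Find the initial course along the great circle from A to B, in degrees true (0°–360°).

N = sin Δλ·cos φ₂ = +0.1672;  D = cos φ₁ sin φ₂ − sin φ₁ cos φ₂ cos Δλ = +0.3992
initial course = atan2(N, D) = 22.72°

22.7°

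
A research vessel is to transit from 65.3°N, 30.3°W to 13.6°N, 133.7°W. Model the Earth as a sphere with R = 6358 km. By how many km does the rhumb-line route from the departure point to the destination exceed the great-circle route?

Great circle: cos σ = sin φ₁ sin φ₂ + cos φ₁ cos φ₂ cos Δλ,  σ = 1.4510 rad → d_gc = 9225.5 km
Rhumb line: Δψ = -1.2793, q = Δφ/Δψ = 0.7053, d_rh = R√(Δφ²+q²Δλ²) = 9920.3 km
Excess = 9920.3 − 9225.5 = 694.8 ≈ 695 km

695 km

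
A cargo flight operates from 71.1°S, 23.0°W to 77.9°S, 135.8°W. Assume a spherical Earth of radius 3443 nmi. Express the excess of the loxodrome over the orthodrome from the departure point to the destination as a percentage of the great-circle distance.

17.0%

Great circle: σ = 0.4539 rad → d_gc = Rσ = 1562.7 nmi
Rhumb: Δφ = -0.1187, Δλ = -1.9687, Δψ = -0.4514, q = Δφ/Δψ = 0.2629 → d_rh = R√(Δφ²+q²Δλ²) = 1828.6 nmi
Excess = (1828.6 − 1562.7) / 1562.7 = 265.9 / 1562.7 = 17.02% ≈ 17.0%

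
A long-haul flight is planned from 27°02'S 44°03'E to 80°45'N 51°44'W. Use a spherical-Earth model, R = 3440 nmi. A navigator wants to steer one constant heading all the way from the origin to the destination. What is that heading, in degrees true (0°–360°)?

Δψ = ln[tan(π/4+φ₂/2)/tan(π/4+φ₁/2)] = +3.0049
Δλ = -1.6717 rad (taken the short way round)
course = atan2(Δλ, Δψ) = 330.91°

330.9°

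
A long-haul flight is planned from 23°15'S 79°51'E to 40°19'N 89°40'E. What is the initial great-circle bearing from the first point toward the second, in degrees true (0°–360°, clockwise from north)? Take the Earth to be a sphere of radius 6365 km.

N = sin Δλ·cos φ₂ = +0.1300;  D = cos φ₁ sin φ₂ − sin φ₁ cos φ₂ cos Δλ = +0.8910
initial course = atan2(N, D) = 8.30°

8.3°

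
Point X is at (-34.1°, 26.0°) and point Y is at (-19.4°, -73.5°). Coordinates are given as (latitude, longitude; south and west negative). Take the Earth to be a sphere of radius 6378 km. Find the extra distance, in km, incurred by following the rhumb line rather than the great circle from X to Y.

332 km

Great circle: cos σ = sin φ₁ sin φ₂ + cos φ₁ cos φ₂ cos Δλ,  σ = 1.5135 rad → d_gc = 9652.8 km
Rhumb line: Δψ = +0.2885, q = Δφ/Δψ = 0.8893, d_rh = R√(Δφ²+q²Δλ²) = 9984.6 km
Excess = 9984.6 − 9652.8 = 331.8 ≈ 332 km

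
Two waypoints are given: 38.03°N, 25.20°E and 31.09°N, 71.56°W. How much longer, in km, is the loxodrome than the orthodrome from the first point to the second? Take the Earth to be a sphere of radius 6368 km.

412 km

Great circle: cos σ = sin φ₁ sin φ₂ + cos φ₁ cos φ₂ cos Δλ,  σ = 1.3297 rad → d_gc = 8467.8 km
Rhumb line: Δψ = -0.1473, q = Δφ/Δψ = 0.8226, d_rh = R√(Δφ²+q²Δλ²) = 8879.4 km
Excess = 8879.4 − 8467.8 = 411.6 ≈ 412 km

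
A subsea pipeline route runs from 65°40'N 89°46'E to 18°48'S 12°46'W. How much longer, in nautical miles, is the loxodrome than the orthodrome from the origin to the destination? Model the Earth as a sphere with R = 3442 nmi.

284 nmi

Great circle: cos σ = sin φ₁ sin φ₂ + cos φ₁ cos φ₂ cos Δλ,  σ = 1.9587 rad → d_gc = 6742.0 nmi
Rhumb line: Δψ = -1.8685, q = Δφ/Δψ = 0.7890, d_rh = R√(Δφ²+q²Δλ²) = 7026.1 nmi
Excess = 7026.1 − 6742.0 = 284.1 ≈ 284 nmi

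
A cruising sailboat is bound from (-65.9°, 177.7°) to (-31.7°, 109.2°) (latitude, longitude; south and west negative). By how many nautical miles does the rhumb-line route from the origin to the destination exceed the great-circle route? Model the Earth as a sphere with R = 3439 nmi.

119 nmi

Great circle: cos σ = sin φ₁ sin φ₂ + cos φ₁ cos φ₂ cos Δλ,  σ = 0.9185 rad → d_gc = 3158.8 nmi
Rhumb line: Δψ = +0.9604, q = Δφ/Δψ = 0.6215, d_rh = R√(Δφ²+q²Δλ²) = 3277.8 nmi
Excess = 3277.8 − 3158.8 = 119.0 ≈ 119 nmi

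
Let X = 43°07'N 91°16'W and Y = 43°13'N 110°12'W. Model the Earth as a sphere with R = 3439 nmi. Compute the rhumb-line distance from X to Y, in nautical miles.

Δψ = ln[tan(π/4+φ₂/2)/tan(π/4+φ₁/2)] = +0.0024;  Δφ = +0.0017 rad,  Δλ = -0.3304 rad
q = Δφ/Δψ = 0.7294
d = R·√(Δφ² + q²Δλ²) = 3439·0.24102 = 829 nmi

829 nmi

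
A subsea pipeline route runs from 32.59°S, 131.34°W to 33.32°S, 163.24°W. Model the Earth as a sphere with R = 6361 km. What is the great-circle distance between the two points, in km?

2961 km

Haversine: a = sin²(Δφ/2)+cos φ₁ cos φ₂ sin²(Δλ/2) = 0.05321;  σ = 2·atan2(√a,√(1−a))
σ = 26.672° → d = Rσ = 6361·0.46552 = 2961 km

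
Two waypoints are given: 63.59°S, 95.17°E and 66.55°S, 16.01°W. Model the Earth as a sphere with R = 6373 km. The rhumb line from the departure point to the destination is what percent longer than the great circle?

15.1%

Great circle: σ = 0.7110 rad → d_gc = Rσ = 4531.2 km
Rhumb: Δφ = -0.0517, Δλ = -1.9405, Δψ = -0.1227, q = Δφ/Δψ = 0.4210 → d_rh = R√(Δφ²+q²Δλ²) = 5217.1 km
Excess = (5217.1 − 4531.2) / 4531.2 = 685.9 / 4531.2 = 15.14% ≈ 15.1%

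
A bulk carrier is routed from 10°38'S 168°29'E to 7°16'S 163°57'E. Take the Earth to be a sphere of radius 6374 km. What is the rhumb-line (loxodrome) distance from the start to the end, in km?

623 km

Δψ = ln[tan(π/4+φ₂/2)/tan(π/4+φ₁/2)] = +0.0595;  Δφ = +0.0588 rad,  Δλ = -0.0791 rad
q = Δφ/Δψ = 0.9877
d = R·√(Δφ² + q²Δλ²) = 6374·0.09777 = 623 km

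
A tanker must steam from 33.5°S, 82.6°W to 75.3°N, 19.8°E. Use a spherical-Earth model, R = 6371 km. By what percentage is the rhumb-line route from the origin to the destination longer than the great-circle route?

Great circle: σ = 2.1887 rad → d_gc = Rσ = 13944.1 km
Rhumb: Δφ = +1.8989, Δλ = +1.7872, Δψ = +2.6692, q = Δφ/Δψ = 0.7114 → d_rh = R√(Δφ²+q²Δλ²) = 14559.5 km
Excess = (14559.5 − 13944.1) / 13944.1 = 615.4 / 13944.1 = 4.41% ≈ 4.4%

4.4%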